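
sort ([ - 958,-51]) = [-958, - 51]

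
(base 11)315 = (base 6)1431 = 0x17B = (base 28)DF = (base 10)379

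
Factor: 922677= 3^1*7^1*53^1*829^1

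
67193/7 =9599 = 9599.00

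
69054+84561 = 153615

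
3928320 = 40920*96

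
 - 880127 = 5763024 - 6643151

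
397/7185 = 397/7185 = 0.06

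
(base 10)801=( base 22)1e9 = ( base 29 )RI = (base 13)498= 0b1100100001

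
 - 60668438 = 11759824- 72428262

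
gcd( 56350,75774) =2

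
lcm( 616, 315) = 27720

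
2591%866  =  859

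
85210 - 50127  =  35083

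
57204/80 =14301/20 = 715.05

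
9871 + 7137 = 17008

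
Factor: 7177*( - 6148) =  - 44124196=-2^2*29^1*53^1*7177^1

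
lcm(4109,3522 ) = 24654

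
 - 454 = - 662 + 208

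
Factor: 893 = 19^1*47^1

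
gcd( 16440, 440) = 40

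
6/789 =2/263 =0.01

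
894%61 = 40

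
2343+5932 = 8275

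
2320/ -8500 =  -116/425 = - 0.27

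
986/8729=34/301=0.11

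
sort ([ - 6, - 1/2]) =[ -6 , - 1/2 ] 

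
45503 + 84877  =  130380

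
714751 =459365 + 255386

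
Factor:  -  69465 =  - 3^1*5^1*11^1*421^1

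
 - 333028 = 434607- 767635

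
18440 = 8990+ 9450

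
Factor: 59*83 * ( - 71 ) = -59^1*71^1*  83^1 = - 347687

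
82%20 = 2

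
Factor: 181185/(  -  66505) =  - 771/283 = - 3^1 * 257^1*283^ ( - 1) 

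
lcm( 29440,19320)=618240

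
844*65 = 54860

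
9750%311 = 109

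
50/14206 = 25/7103 =0.00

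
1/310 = 1/310 = 0.00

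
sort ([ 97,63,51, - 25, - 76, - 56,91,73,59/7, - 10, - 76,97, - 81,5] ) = [ - 81, - 76,- 76, - 56, - 25 , - 10,5 , 59/7,51,63 , 73, 91, 97,  97]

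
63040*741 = 46712640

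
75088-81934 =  - 6846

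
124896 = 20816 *6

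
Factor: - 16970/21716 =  - 8485/10858=-2^(-1)*5^1 * 61^( - 1 ) * 89^( - 1 )*1697^1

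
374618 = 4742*79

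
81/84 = 27/28 = 0.96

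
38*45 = 1710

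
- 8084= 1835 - 9919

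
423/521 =423/521 = 0.81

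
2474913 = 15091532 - 12616619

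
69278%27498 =14282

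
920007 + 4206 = 924213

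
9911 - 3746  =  6165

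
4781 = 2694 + 2087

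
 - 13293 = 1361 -14654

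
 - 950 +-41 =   -  991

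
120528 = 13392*9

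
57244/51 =1122 + 22/51 = 1122.43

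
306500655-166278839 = 140221816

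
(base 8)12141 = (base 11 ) 3A13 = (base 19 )E8B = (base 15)182C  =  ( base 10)5217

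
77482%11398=9094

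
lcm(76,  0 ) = 0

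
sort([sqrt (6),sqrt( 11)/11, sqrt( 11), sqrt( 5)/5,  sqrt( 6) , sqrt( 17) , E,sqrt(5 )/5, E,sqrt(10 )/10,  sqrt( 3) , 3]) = [ sqrt( 11 )/11,  sqrt (10)/10 , sqrt( 5)/5,  sqrt( 5)/5, sqrt( 3 ),  sqrt( 6), sqrt ( 6 ),E,E,3, sqrt( 11) , sqrt ( 17)]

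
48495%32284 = 16211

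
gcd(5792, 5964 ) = 4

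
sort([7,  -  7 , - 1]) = [ - 7,-1,7 ]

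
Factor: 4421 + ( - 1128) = 37^1*89^1  =  3293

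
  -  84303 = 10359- 94662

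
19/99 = 19/99 = 0.19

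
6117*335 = 2049195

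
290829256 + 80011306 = 370840562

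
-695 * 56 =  - 38920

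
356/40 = 89/10  =  8.90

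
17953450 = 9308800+8644650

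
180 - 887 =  - 707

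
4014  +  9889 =13903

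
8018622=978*8199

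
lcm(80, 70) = 560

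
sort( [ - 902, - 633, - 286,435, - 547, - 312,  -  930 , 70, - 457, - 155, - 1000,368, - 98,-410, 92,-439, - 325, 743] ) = [ - 1000, - 930,-902, - 633, - 547 , - 457, - 439 ,-410 , - 325, - 312 , - 286, - 155, - 98, 70,92, 368, 435,743]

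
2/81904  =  1/40952 = 0.00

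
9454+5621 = 15075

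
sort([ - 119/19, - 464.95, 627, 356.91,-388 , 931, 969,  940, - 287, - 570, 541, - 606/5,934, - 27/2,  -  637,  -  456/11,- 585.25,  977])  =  [ - 637, - 585.25,  -  570, - 464.95, - 388, - 287,- 606/5, - 456/11, - 27/2,  -  119/19,356.91, 541,627,931, 934, 940, 969, 977] 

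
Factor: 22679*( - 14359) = -83^1*173^1*22679^1 = - 325647761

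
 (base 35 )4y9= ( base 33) 5jr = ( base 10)6099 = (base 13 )2a12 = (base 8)13723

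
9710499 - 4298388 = 5412111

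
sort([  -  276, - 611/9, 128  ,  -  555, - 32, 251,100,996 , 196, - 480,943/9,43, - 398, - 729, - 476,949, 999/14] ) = [ - 729,  -  555, - 480,-476, - 398, - 276, - 611/9,-32,43, 999/14,  100, 943/9,128,196,251 , 949,996 ] 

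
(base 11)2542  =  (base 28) 469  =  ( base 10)3313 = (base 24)5i1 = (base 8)6361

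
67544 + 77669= 145213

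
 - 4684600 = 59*(-79400)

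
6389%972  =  557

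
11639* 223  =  2595497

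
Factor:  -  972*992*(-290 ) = 279624960= 2^8 * 3^5*5^1 * 29^1 * 31^1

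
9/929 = 9/929 = 0.01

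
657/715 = 657/715 = 0.92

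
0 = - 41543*0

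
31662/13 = 2435 + 7/13 = 2435.54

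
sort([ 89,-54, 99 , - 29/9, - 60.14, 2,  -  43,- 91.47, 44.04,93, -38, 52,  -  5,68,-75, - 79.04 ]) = [ - 91.47,-79.04, - 75,-60.14, - 54, - 43, - 38, - 5,-29/9,2,  44.04, 52, 68,89, 93,99]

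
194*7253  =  1407082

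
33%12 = 9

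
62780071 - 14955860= 47824211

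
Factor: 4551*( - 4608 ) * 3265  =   - 68470341120 = - 2^9*3^3* 5^1*37^1*41^1*653^1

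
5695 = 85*67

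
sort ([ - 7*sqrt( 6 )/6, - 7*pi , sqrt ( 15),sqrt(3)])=[ - 7*pi, - 7*sqrt(6) /6, sqrt ( 3) , sqrt(15)]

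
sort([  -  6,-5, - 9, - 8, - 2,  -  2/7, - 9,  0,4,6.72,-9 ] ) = [- 9, - 9, - 9, - 8, - 6, - 5,-2, - 2/7 , 0, 4,6.72 ]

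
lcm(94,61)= 5734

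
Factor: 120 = 2^3*3^1*5^1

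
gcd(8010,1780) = 890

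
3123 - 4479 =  - 1356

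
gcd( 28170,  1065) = 15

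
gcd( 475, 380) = 95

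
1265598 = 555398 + 710200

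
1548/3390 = 258/565 = 0.46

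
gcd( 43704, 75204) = 36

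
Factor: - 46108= - 2^2*11527^1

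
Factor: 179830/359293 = 490/979= 2^1*5^1 *7^2*11^( - 1) * 89^( - 1)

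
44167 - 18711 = 25456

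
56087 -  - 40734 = 96821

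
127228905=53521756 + 73707149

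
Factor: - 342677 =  - 23^1 * 47^1*317^1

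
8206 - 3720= 4486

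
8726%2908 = 2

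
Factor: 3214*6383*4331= 88850300422 = 2^1*13^1*61^1*71^1 * 491^1*1607^1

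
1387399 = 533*2603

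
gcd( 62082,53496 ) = 18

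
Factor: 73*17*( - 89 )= - 17^1*73^1*89^1 = - 110449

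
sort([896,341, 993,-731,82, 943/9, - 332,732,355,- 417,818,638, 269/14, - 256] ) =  [ - 731, -417, -332, - 256,269/14,82,943/9,341, 355,638,732,818, 896,993]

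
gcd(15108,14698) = 2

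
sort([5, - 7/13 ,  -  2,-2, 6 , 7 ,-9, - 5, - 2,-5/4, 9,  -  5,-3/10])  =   [ - 9, - 5 , - 5 , - 2, - 2, - 2 , - 5/4, - 7/13 , - 3/10, 5, 6 , 7, 9 ] 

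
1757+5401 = 7158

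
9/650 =9/650  =  0.01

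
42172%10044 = 1996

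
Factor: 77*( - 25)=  - 5^2*7^1*11^1 = - 1925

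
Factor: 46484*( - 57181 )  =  -2658001604 = - 2^2*211^1*271^1*11621^1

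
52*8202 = 426504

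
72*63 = 4536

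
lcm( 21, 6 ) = 42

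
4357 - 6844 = - 2487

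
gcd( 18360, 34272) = 1224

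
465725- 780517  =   - 314792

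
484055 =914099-430044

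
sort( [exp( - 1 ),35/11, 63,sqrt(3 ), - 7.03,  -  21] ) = [ - 21, - 7.03 , exp( - 1 ), sqrt(3 ),35/11,63]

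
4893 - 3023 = 1870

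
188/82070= 94/41035=0.00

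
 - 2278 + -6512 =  - 8790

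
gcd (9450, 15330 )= 210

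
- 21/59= - 1 +38/59 = - 0.36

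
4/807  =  4/807 = 0.00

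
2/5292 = 1/2646 = 0.00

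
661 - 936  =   - 275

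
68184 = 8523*8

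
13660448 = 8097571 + 5562877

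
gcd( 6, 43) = 1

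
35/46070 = 7/9214  =  0.00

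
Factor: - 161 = -7^1*23^1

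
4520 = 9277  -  4757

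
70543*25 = 1763575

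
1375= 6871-5496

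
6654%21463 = 6654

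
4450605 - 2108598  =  2342007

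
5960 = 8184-2224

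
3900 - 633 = 3267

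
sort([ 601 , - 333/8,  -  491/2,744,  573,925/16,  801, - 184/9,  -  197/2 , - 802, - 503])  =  [ -802, - 503, - 491/2, - 197/2, - 333/8,-184/9, 925/16, 573,601,744, 801] 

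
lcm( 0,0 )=0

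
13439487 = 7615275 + 5824212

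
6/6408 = 1/1068 =0.00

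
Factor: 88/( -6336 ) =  - 2^( - 3 ) * 3^( -2)= - 1/72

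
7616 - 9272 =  - 1656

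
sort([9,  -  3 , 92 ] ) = [ - 3,9,92]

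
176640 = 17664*10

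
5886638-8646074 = -2759436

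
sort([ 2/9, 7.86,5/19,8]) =[ 2/9,5/19,7.86,8]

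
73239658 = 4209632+69030026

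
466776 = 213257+253519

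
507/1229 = 507/1229 = 0.41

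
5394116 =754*7154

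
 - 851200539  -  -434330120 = -416870419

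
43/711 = 43/711 = 0.06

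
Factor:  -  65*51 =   -  3^1*5^1*13^1*17^1 = -3315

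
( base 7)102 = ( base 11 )47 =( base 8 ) 63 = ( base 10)51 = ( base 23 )25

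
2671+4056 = 6727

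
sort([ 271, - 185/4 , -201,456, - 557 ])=[ - 557, - 201, - 185/4,271,456 ] 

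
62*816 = 50592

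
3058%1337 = 384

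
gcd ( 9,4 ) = 1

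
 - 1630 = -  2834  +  1204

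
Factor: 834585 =3^1 * 5^1*55639^1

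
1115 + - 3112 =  - 1997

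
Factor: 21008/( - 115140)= - 2^2*3^( - 1)*5^( - 1) * 13^1*19^ ( - 1) = - 52/285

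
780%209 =153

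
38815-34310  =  4505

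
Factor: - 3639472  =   - 2^4*227467^1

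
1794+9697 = 11491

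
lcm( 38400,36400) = 3494400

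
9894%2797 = 1503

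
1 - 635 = - 634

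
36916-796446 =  - 759530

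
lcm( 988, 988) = 988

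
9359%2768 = 1055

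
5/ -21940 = - 1 + 4387/4388= - 0.00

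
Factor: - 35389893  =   - 3^1*7^1*11^1*23^1*6661^1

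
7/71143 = 7/71143 = 0.00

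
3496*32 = 111872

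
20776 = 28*742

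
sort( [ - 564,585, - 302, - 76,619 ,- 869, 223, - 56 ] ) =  [ - 869,-564, - 302, - 76, - 56, 223, 585, 619]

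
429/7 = 429/7=61.29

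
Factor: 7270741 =43^1*353^1*479^1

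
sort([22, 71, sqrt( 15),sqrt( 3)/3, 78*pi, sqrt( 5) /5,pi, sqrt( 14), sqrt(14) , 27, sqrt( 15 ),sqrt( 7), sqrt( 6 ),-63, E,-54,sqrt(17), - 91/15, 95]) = [-63, -54,-91/15, sqrt( 5)/5 , sqrt(3)/3, sqrt(6), sqrt(7), E,pi, sqrt(14 ),sqrt ( 14 ) , sqrt(15),sqrt(15),sqrt( 17), 22,27 , 71, 95,  78*pi]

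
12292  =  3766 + 8526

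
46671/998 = 46671/998 = 46.76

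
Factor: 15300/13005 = 20/17  =  2^2*5^1*17^( - 1)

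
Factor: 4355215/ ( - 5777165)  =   - 89^1*719^( - 1)*1607^ ( - 1 )*9787^1 = - 871043/1155433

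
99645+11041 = 110686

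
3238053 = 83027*39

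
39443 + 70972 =110415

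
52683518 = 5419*9722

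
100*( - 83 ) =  - 8300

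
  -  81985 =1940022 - 2022007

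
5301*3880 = 20567880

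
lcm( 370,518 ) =2590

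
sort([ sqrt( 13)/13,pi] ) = [sqrt(13) /13 , pi] 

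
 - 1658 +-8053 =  - 9711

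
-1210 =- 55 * 22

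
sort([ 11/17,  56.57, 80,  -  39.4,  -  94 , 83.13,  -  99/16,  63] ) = [ - 94, -39.4, - 99/16,11/17, 56.57,63,80,83.13 ]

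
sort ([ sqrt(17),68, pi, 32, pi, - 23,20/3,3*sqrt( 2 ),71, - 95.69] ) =[ - 95.69, - 23 , pi , pi, sqrt ( 17), 3*sqrt( 2),  20/3,32,  68,71]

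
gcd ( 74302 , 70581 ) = 1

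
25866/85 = 304+26/85  =  304.31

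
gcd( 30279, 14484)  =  3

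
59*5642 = 332878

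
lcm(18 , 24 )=72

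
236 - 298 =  - 62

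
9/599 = 9/599 =0.02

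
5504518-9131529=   -  3627011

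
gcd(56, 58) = 2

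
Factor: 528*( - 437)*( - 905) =2^4*3^1*5^1*11^1*19^1*23^1*181^1 = 208816080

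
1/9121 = 1/9121= 0.00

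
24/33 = 8/11  =  0.73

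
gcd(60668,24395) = 1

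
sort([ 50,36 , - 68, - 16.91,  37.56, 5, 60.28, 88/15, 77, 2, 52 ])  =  [ - 68 ,-16.91,2, 5, 88/15, 36, 37.56,50, 52, 60.28, 77]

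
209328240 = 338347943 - 129019703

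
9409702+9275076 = 18684778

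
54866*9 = 493794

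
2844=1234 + 1610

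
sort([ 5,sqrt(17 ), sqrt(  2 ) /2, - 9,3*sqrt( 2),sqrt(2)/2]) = [ - 9,sqrt(2 ) /2,sqrt(2 ) /2 , sqrt(17 ),3*  sqrt( 2 ) , 5]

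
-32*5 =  - 160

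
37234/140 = 18617/70  =  265.96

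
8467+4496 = 12963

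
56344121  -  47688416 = 8655705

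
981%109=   0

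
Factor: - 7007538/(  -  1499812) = 2^( - 1)*3^1*43^1*157^1 * 173^1*374953^(- 1)=3503769/749906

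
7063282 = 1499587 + 5563695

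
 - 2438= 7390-9828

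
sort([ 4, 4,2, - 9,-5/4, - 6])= [ - 9, - 6,-5/4, 2, 4,  4]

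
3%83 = 3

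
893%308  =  277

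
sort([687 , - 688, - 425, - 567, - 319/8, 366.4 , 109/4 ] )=[-688, - 567, - 425, - 319/8, 109/4,366.4,687]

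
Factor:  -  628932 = -2^2*3^1*17^1*3083^1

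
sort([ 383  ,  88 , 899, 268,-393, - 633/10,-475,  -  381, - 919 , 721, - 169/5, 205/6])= [  -  919, - 475, - 393 , - 381,-633/10, - 169/5, 205/6,88, 268, 383, 721,899 ] 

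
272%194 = 78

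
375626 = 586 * 641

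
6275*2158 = 13541450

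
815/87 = 815/87 = 9.37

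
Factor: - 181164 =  - 2^2*3^1*31^1*487^1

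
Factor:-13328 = -2^4*7^2 *17^1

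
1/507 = 1/507= 0.00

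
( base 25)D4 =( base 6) 1305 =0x149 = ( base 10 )329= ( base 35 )9e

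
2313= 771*3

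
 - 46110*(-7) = 322770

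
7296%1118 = 588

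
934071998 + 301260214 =1235332212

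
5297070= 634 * 8355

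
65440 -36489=28951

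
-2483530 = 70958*( - 35) 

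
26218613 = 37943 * 691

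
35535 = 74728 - 39193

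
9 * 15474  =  139266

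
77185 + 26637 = 103822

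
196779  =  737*267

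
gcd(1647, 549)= 549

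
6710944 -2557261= 4153683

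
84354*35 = 2952390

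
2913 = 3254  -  341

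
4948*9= 44532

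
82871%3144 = 1127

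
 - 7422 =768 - 8190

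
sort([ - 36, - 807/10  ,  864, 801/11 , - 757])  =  [ - 757, - 807/10, - 36,801/11, 864 ]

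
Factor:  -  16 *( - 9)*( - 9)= - 2^4*3^4   =  - 1296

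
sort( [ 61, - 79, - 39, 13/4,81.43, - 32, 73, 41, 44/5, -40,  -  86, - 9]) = [ - 86 , - 79, - 40,-39,  -  32,-9,13/4, 44/5,41, 61, 73, 81.43]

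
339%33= 9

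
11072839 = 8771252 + 2301587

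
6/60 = 1/10 = 0.10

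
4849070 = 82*59135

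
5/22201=5/22201  =  0.00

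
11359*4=45436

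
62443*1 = 62443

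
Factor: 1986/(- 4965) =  - 2^1 * 5^( - 1 ) =-2/5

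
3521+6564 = 10085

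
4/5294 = 2/2647 = 0.00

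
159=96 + 63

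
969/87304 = 969/87304 = 0.01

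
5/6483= 5/6483=0.00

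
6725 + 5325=12050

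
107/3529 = 107/3529= 0.03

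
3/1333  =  3/1333 = 0.00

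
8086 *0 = 0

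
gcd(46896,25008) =48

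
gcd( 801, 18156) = 267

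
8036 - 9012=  - 976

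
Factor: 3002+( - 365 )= 2637 = 3^2*293^1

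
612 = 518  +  94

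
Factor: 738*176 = 2^5*3^2*11^1 * 41^1 = 129888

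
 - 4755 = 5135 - 9890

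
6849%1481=925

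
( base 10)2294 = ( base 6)14342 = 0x8f6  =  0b100011110110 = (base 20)5ee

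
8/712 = 1/89 = 0.01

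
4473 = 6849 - 2376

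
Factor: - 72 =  - 2^3 *3^2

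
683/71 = 683/71 = 9.62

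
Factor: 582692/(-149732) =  - 323/83 = -17^1*19^1*83^(-1 )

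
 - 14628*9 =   -  131652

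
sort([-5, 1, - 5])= [-5, -5, 1 ]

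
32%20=12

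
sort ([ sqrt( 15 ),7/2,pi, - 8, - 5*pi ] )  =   [ - 5*pi, - 8,pi,7/2,sqrt(15 ) ] 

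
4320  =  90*48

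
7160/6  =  3580/3 = 1193.33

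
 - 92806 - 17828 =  - 110634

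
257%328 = 257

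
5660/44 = 1415/11 = 128.64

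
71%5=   1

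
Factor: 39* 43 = 3^1*13^1*43^1 =1677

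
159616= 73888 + 85728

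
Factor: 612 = 2^2*3^2 * 17^1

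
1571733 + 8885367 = 10457100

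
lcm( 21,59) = 1239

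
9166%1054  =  734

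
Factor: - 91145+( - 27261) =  - 2^1*73^1*811^1 = - 118406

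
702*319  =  223938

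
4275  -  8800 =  - 4525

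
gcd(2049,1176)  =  3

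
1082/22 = 541/11 = 49.18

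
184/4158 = 92/2079=   0.04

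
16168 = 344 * 47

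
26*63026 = 1638676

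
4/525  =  4/525  =  0.01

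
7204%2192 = 628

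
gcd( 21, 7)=7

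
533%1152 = 533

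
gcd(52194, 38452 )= 2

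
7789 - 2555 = 5234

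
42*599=25158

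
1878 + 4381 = 6259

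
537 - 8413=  - 7876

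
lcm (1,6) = 6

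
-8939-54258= - 63197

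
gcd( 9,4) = 1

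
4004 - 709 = 3295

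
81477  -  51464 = 30013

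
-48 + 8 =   -  40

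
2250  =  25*90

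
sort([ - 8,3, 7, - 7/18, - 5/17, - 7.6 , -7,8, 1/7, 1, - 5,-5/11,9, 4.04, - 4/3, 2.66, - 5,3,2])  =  [ -8,- 7.6,  -  7, - 5 , - 5, - 4/3, - 5/11, - 7/18, - 5/17,  1/7, 1,  2,2.66, 3,  3, 4.04,  7,  8 , 9 ] 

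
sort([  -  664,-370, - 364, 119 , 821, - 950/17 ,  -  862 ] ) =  [-862, - 664, - 370, - 364, - 950/17,119, 821]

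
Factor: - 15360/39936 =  - 5/13 = - 5^1* 13^( - 1)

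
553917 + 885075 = 1438992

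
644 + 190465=191109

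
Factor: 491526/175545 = 2^1*5^( - 1 )* 7^1  =  14/5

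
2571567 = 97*26511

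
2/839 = 2/839 = 0.00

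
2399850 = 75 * 31998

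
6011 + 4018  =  10029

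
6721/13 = 517 = 517.00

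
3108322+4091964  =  7200286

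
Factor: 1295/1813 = 5/7 = 5^1*7^( - 1 ) 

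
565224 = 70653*8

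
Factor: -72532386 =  - 2^1* 3^2*19^1*23^1*9221^1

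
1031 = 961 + 70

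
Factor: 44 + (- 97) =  - 53^1 = -53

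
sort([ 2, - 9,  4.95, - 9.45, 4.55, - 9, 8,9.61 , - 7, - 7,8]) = [-9.45, - 9, -9,  -  7, - 7,2 , 4.55,  4.95,8,8,9.61 ] 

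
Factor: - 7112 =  -2^3 * 7^1*127^1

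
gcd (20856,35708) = 316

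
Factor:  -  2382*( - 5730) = 13648860= 2^2*3^2*5^1*191^1* 397^1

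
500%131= 107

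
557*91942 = 51211694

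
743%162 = 95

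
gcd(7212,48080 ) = 2404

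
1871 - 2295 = -424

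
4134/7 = 4134/7 = 590.57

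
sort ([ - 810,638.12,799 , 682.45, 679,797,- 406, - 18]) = [ - 810,  -  406,  -  18 , 638.12,679, 682.45, 797, 799 ]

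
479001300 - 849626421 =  - 370625121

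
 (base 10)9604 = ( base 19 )17b9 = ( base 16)2584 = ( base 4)2112010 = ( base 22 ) jic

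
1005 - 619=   386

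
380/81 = 380/81 = 4.69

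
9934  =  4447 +5487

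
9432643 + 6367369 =15800012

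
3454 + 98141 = 101595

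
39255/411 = 13085/137 = 95.51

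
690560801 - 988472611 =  -297911810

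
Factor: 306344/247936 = 257/208  =  2^ ( - 4 )*13^ ( - 1)*257^1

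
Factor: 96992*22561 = 2^5*7^2*11^1 * 293^1*433^1 =2188236512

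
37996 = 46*826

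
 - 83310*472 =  - 39322320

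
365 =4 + 361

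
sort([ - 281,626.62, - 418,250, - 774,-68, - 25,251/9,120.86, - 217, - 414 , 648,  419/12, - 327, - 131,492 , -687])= [ - 774, - 687, -418, - 414,-327, - 281,-217, - 131, - 68 , - 25,251/9, 419/12, 120.86, 250,492,626.62,  648]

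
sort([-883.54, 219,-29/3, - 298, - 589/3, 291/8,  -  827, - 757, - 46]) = [ -883.54, - 827,  -  757,-298, - 589/3, - 46, - 29/3,291/8,219 ]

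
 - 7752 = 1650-9402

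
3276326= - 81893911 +85170237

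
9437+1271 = 10708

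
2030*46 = 93380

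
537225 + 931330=1468555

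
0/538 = 0 = 0.00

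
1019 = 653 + 366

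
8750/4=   2187+1/2  =  2187.50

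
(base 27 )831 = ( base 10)5914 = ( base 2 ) 1011100011010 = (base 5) 142124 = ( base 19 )G75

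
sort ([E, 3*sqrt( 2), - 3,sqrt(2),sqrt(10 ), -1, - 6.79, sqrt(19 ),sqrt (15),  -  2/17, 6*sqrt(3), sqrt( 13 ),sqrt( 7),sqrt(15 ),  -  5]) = [ - 6.79, - 5, - 3 , - 1, - 2/17, sqrt(2),sqrt(7 ),E, sqrt(10), sqrt(13),sqrt( 15 ), sqrt( 15 ), 3*sqrt(2 ), sqrt(19), 6*sqrt(3) ] 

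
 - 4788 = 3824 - 8612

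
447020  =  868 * 515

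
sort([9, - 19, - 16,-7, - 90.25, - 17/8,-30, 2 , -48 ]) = [ - 90.25, - 48, - 30, - 19,-16, - 7,- 17/8,2 , 9 ]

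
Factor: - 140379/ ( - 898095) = 5^( - 1)*11^ ( - 1 )*73^1*641^1*5443^( - 1) = 46793/299365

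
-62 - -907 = 845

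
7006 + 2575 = 9581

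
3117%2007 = 1110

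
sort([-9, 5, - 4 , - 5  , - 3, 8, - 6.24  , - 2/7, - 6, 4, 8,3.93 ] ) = [ - 9 , - 6.24,-6, - 5,-4,- 3, -2/7,3.93, 4,5,8, 8 ]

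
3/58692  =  1/19564  =  0.00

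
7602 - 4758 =2844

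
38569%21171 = 17398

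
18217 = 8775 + 9442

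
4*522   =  2088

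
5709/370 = 15 + 159/370 = 15.43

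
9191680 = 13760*668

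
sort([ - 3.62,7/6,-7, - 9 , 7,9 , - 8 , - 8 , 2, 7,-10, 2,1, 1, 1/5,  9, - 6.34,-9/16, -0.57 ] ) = [ - 10, - 9, - 8, - 8,-7, -6.34, - 3.62,-0.57 ,-9/16,1/5, 1,1,7/6,2,2, 7, 7,9, 9]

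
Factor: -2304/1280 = -3^2*5^( - 1) = -  9/5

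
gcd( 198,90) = 18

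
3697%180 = 97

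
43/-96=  - 1 + 53/96 = - 0.45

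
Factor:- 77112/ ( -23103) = 2^3*3^2  *  7^1*151^(-1) = 504/151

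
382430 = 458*835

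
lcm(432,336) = 3024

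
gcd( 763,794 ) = 1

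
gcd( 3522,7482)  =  6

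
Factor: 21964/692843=2^2 *17^2*19^1*73^( - 1)*9491^( - 1)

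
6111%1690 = 1041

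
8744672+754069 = 9498741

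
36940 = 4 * 9235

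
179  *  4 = 716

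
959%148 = 71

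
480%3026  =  480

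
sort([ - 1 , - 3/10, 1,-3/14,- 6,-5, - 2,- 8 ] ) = [ - 8, - 6, - 5, - 2, - 1, - 3/10,-3/14, 1 ]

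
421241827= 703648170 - 282406343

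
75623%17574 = 5327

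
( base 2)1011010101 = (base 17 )28B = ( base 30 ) o5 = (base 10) 725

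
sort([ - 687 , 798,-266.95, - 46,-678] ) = [ - 687,-678, - 266.95, - 46,798]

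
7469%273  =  98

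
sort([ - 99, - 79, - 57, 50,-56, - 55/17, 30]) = [ - 99, - 79, - 57, - 56, - 55/17, 30,50]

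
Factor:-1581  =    -  3^1 * 17^1*31^1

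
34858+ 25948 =60806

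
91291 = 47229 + 44062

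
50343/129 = 16781/43 = 390.26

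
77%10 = 7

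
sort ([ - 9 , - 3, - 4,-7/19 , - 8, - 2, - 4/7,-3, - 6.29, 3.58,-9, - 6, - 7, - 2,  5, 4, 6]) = [ - 9, - 9,- 8,-7, - 6.29, - 6, - 4,-3, - 3, - 2 ,-2, - 4/7, - 7/19,3.58,4,5,6]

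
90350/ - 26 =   -  3475/1 = - 3475.00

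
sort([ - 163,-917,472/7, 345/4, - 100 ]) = [  -  917, - 163,-100, 472/7 , 345/4] 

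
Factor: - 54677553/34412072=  - 2^( - 3)*3^1 * 7^1*37^ ( - 1 )*43^1*151^1 * 401^1 * 116257^( - 1 )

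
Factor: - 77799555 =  - 3^3*5^1 *576293^1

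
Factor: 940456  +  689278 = 2^1*23^1*71^1 * 499^1 =1629734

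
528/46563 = 16/1411 = 0.01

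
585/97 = 6 + 3/97 = 6.03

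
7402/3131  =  7402/3131 = 2.36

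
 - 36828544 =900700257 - 937528801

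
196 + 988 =1184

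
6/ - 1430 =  - 1 + 712/715 = -  0.00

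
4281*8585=36752385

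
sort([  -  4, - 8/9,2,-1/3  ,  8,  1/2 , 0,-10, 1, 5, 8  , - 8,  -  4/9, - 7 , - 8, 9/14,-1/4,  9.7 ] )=[ - 10, - 8, - 8, - 7, - 4,-8/9,-4/9,  -  1/3, - 1/4, 0,1/2,9/14, 1,  2 , 5,  8,  8,9.7]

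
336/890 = 168/445 = 0.38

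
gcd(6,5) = 1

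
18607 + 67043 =85650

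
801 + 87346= 88147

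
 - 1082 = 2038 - 3120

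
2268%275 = 68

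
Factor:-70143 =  - 3^1*103^1* 227^1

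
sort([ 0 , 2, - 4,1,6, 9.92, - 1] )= [ - 4, - 1,0,  1, 2,6,9.92]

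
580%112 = 20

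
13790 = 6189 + 7601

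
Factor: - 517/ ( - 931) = 7^(-2)*11^1 * 19^(  -  1)*47^1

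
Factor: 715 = 5^1 * 11^1*13^1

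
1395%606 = 183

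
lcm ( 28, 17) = 476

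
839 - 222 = 617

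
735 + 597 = 1332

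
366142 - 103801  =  262341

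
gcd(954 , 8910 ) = 18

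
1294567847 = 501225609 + 793342238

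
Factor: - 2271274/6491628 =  - 2^( - 1)*3^( - 2)*11^( - 1 )*13^( - 2)*61^1*97^(  -  1)*18617^1=- 1135637/3245814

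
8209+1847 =10056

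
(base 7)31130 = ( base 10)7616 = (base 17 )1960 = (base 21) h5e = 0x1dc0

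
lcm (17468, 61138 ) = 122276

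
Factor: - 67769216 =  - 2^7*71^1*7457^1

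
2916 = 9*324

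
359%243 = 116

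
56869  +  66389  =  123258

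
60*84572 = 5074320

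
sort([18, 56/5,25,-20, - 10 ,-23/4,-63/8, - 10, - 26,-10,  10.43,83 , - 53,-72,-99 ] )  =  [ - 99, - 72, - 53, - 26, - 20, - 10, - 10, - 10, - 63/8, - 23/4,10.43,56/5 , 18, 25,83 ]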